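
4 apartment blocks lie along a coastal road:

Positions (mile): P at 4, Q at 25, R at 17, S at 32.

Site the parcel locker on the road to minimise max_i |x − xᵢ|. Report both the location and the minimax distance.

location 18, max distance 14

The 1-center on a line is the midpoint of the two extreme points: leftmost at 4, rightmost at 32.
Optimal location = (4 + 32)/2 = 18; maximum distance = (32 − 4)/2 = 14.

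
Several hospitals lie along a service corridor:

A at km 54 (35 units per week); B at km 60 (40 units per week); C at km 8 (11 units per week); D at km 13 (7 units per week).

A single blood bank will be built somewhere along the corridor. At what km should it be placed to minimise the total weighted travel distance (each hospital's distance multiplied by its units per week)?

x = 54

For a sum of weighted absolute distances on a line, the optimum is the weighted median (not the mean). Total weight W = 93; half-weight = 46.5.
Sort by position and accumulate weight:
  km 8 (C, w=11) → cum 11
  km 13 (D, w=7) → cum 18
  km 54 (A, w=35) → cum 53  ≥ 46.5 → median here
  km 60 (B, w=40) → cum 93
Optimal location: km 54.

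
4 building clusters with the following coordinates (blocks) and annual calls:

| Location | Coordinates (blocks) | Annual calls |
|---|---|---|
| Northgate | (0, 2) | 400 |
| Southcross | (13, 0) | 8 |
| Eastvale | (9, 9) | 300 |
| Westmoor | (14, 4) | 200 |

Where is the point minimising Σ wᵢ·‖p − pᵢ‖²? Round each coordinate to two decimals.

The minimiser of Σwᵢ‖p−pᵢ‖² is the weighted centroid p* = (Σwᵢpᵢ)/(Σwᵢ).
Σwᵢ = 908.
Σwᵢxᵢ = 400·0 + 8·13 + 300·9 + 200·14 = 5604.
Σwᵢyᵢ = 400·2 + 8·0 + 300·9 + 200·4 = 4300.
x* = 5604/908 = 6.17, y* = 4300/908 = 4.74.

(6.17, 4.74)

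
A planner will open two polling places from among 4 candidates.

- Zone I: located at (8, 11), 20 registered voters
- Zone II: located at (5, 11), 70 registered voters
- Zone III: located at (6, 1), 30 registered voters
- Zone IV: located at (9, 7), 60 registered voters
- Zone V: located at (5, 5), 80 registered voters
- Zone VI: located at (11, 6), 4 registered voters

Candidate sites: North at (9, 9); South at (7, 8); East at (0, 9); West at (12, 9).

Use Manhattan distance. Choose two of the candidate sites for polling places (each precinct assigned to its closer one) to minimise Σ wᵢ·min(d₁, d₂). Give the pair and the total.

Evaluate every pair (each demand assigned to the nearer of the two):
  {North, South}: total = 1190
  {South, West}: total = 1266
  {South, East}: total = 1274
  {North, West}: total = 1586
  {North, East}: total = 1590
  {East, West}: total = 2066
Best pair: {North, South} with total 1190.

{North, South}, total 1190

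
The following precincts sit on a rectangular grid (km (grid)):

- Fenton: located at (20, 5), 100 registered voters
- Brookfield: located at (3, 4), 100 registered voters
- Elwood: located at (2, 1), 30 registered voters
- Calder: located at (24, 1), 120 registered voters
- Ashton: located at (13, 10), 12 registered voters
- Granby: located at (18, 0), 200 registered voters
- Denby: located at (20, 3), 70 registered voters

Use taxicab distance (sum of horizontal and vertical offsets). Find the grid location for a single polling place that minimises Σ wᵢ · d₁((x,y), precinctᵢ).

Manhattan distance separates: Σwᵢ(|x−xᵢ|+|y−yᵢ|) = Σwᵢ|x−xᵢ| + Σwᵢ|y−yᵢ|, so x and y are optimised independently as 1-D weighted medians.
Total weight W = 632; half = 316.
x-coordinate, sorted with cumulative weight:
  x=2 (Elwood, w=30) cum 30
  x=3 (Brookfield, w=100) cum 130
  x=13 (Ashton, w=12) cum 142
  x=18 (Granby, w=200) cum 342  ← median
  x=20 (Fenton, w=100) cum 442
  x=20 (Denby, w=70) cum 512
  x=24 (Calder, w=120) cum 632
⇒ x* = 18
y-coordinate, sorted with cumulative weight:
  y=0 (Granby, w=200) cum 200
  y=1 (Elwood, w=30) cum 230
  y=1 (Calder, w=120) cum 350  ← median
  y=3 (Denby, w=70) cum 420
  y=4 (Brookfield, w=100) cum 520
  y=5 (Fenton, w=100) cum 620
  y=10 (Ashton, w=12) cum 632
⇒ y* = 1

(18, 1)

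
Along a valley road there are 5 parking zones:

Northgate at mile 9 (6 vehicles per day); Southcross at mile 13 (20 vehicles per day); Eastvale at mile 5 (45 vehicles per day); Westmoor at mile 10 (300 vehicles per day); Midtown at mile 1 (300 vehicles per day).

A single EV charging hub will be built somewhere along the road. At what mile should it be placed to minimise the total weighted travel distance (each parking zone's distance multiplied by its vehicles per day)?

x = 5

For a sum of weighted absolute distances on a line, the optimum is the weighted median (not the mean). Total weight W = 671; half-weight = 335.5.
Sort by position and accumulate weight:
  mile 1 (Midtown, w=300) → cum 300
  mile 5 (Eastvale, w=45) → cum 345  ≥ 335.5 → median here
  mile 9 (Northgate, w=6) → cum 351
  mile 10 (Westmoor, w=300) → cum 651
  mile 13 (Southcross, w=20) → cum 671
Optimal location: mile 5.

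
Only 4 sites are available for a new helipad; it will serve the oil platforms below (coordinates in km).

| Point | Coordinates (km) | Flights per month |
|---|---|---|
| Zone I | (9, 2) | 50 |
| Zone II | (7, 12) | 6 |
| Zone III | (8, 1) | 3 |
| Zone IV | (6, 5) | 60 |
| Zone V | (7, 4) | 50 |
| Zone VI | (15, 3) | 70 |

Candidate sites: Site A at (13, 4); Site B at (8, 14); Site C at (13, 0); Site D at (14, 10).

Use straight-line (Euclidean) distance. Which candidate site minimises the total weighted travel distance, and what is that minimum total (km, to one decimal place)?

Total weighted distance at each candidate:
  Site A (13, 4): total = 1181.9
  Site B (8, 14): total = 2622.9
  Site C (13, 0): total = 1448.5
  Site D (14, 10): total = 2069.8
Minimum is at Site A with total 1181.9 km.

Site A, total 1181.9 km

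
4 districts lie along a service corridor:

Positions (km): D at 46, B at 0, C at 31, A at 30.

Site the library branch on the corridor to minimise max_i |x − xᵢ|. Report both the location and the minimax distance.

location 23, max distance 23

The 1-center on a line is the midpoint of the two extreme points: leftmost at 0, rightmost at 46.
Optimal location = (0 + 46)/2 = 23; maximum distance = (46 − 0)/2 = 23.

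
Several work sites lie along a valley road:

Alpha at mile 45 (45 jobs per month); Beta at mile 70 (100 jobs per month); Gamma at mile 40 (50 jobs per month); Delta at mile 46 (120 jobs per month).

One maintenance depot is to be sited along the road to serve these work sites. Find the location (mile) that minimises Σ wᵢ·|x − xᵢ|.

x = 46

For a sum of weighted absolute distances on a line, the optimum is the weighted median (not the mean). Total weight W = 315; half-weight = 157.5.
Sort by position and accumulate weight:
  mile 40 (Gamma, w=50) → cum 50
  mile 45 (Alpha, w=45) → cum 95
  mile 46 (Delta, w=120) → cum 215  ≥ 157.5 → median here
  mile 70 (Beta, w=100) → cum 315
Optimal location: mile 46.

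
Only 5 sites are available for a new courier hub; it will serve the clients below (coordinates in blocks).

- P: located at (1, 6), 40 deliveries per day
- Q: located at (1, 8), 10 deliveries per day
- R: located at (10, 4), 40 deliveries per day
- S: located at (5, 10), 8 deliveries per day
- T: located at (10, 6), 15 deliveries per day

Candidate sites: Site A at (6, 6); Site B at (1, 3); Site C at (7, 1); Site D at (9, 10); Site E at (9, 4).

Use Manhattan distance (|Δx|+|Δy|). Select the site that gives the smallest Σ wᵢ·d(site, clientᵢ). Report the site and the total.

Site A, total 610 blocks

Total weighted distance at each candidate:
  Site A (6, 6): total = 610
  Site B (1, 3): total = 838
  Site C (7, 1): total = 1018
  Site D (9, 10): total = 967
  Site E (9, 4): total = 685
Minimum is at Site A with total 610 blocks.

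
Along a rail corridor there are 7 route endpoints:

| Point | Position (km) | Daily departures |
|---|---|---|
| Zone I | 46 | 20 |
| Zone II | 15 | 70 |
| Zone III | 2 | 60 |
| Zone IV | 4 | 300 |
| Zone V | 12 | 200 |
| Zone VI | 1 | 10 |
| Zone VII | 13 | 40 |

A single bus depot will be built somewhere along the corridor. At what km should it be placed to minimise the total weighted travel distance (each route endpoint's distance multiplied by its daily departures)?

For a sum of weighted absolute distances on a line, the optimum is the weighted median (not the mean). Total weight W = 700; half-weight = 350.
Sort by position and accumulate weight:
  km 1 (Zone VI, w=10) → cum 10
  km 2 (Zone III, w=60) → cum 70
  km 4 (Zone IV, w=300) → cum 370  ≥ 350 → median here
  km 12 (Zone V, w=200) → cum 570
  km 13 (Zone VII, w=40) → cum 610
  km 15 (Zone II, w=70) → cum 680
  km 46 (Zone I, w=20) → cum 700
Optimal location: km 4.

x = 4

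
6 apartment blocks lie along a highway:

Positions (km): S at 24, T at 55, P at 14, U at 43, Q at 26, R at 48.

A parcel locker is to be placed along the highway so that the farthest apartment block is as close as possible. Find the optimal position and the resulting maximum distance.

location 34.5, max distance 20.5

The 1-center on a line is the midpoint of the two extreme points: leftmost at 14, rightmost at 55.
Optimal location = (14 + 55)/2 = 34.5; maximum distance = (55 − 14)/2 = 20.5.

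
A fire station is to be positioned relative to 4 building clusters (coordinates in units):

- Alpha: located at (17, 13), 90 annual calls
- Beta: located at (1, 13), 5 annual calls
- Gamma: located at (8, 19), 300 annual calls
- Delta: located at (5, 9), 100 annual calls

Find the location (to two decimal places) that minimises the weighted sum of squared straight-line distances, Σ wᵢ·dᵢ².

The minimiser of Σwᵢ‖p−pᵢ‖² is the weighted centroid p* = (Σwᵢpᵢ)/(Σwᵢ).
Σwᵢ = 495.
Σwᵢxᵢ = 90·17 + 5·1 + 300·8 + 100·5 = 4435.
Σwᵢyᵢ = 90·13 + 5·13 + 300·19 + 100·9 = 7835.
x* = 4435/495 = 8.96, y* = 7835/495 = 15.83.

(8.96, 15.83)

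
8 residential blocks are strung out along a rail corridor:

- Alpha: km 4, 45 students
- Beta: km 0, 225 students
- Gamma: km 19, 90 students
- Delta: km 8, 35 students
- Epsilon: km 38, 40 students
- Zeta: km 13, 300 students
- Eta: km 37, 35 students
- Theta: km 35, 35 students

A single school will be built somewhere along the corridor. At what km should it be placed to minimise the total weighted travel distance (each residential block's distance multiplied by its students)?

x = 13

For a sum of weighted absolute distances on a line, the optimum is the weighted median (not the mean). Total weight W = 805; half-weight = 402.5.
Sort by position and accumulate weight:
  km 0 (Beta, w=225) → cum 225
  km 4 (Alpha, w=45) → cum 270
  km 8 (Delta, w=35) → cum 305
  km 13 (Zeta, w=300) → cum 605  ≥ 402.5 → median here
  km 19 (Gamma, w=90) → cum 695
  km 35 (Theta, w=35) → cum 730
  km 37 (Eta, w=35) → cum 765
  km 38 (Epsilon, w=40) → cum 805
Optimal location: km 13.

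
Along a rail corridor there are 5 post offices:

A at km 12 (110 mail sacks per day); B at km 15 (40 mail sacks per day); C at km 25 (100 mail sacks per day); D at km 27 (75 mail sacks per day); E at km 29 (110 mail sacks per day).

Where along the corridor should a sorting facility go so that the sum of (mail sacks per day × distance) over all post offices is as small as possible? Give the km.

x = 25

For a sum of weighted absolute distances on a line, the optimum is the weighted median (not the mean). Total weight W = 435; half-weight = 217.5.
Sort by position and accumulate weight:
  km 12 (A, w=110) → cum 110
  km 15 (B, w=40) → cum 150
  km 25 (C, w=100) → cum 250  ≥ 217.5 → median here
  km 27 (D, w=75) → cum 325
  km 29 (E, w=110) → cum 435
Optimal location: km 25.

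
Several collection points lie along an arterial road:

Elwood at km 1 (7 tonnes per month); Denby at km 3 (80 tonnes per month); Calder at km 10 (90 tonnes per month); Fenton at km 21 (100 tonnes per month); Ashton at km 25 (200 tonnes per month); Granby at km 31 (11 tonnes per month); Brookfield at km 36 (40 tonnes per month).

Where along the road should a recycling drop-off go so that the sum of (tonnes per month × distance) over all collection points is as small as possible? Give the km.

For a sum of weighted absolute distances on a line, the optimum is the weighted median (not the mean). Total weight W = 528; half-weight = 264.
Sort by position and accumulate weight:
  km 1 (Elwood, w=7) → cum 7
  km 3 (Denby, w=80) → cum 87
  km 10 (Calder, w=90) → cum 177
  km 21 (Fenton, w=100) → cum 277  ≥ 264 → median here
  km 25 (Ashton, w=200) → cum 477
  km 31 (Granby, w=11) → cum 488
  km 36 (Brookfield, w=40) → cum 528
Optimal location: km 21.

x = 21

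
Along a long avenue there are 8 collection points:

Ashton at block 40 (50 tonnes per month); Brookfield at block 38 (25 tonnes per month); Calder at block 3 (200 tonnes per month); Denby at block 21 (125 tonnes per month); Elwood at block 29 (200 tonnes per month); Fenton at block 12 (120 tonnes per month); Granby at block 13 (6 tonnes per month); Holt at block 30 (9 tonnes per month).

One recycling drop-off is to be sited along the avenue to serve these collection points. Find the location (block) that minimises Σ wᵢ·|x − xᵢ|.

x = 21

For a sum of weighted absolute distances on a line, the optimum is the weighted median (not the mean). Total weight W = 735; half-weight = 367.5.
Sort by position and accumulate weight:
  block 3 (Calder, w=200) → cum 200
  block 12 (Fenton, w=120) → cum 320
  block 13 (Granby, w=6) → cum 326
  block 21 (Denby, w=125) → cum 451  ≥ 367.5 → median here
  block 29 (Elwood, w=200) → cum 651
  block 30 (Holt, w=9) → cum 660
  block 38 (Brookfield, w=25) → cum 685
  block 40 (Ashton, w=50) → cum 735
Optimal location: block 21.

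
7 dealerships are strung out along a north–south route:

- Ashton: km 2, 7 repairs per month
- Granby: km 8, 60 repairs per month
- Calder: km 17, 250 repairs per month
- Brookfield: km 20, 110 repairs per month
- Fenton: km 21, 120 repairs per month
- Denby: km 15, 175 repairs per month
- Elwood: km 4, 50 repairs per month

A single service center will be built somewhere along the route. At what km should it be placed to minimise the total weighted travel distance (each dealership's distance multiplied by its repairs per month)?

For a sum of weighted absolute distances on a line, the optimum is the weighted median (not the mean). Total weight W = 772; half-weight = 386.
Sort by position and accumulate weight:
  km 2 (Ashton, w=7) → cum 7
  km 4 (Elwood, w=50) → cum 57
  km 8 (Granby, w=60) → cum 117
  km 15 (Denby, w=175) → cum 292
  km 17 (Calder, w=250) → cum 542  ≥ 386 → median here
  km 20 (Brookfield, w=110) → cum 652
  km 21 (Fenton, w=120) → cum 772
Optimal location: km 17.

x = 17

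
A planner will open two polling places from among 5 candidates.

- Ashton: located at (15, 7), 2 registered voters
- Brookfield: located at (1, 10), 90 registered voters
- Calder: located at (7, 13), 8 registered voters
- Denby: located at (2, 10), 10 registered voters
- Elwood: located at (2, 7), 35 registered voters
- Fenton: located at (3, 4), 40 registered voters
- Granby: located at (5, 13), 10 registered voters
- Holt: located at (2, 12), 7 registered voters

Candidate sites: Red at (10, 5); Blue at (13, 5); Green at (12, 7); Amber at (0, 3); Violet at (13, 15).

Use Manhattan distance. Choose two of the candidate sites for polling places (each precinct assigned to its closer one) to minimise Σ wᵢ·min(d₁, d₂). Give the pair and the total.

Evaluate every pair (each demand assigned to the nearer of the two):
  {Amber, Violet}: total = 1441
  {Green, Amber}: total = 1481
  {Red, Amber}: total = 1489
  {Blue, Amber}: total = 1527
  {Red, Violet}: total = 2336
  {Red, Green}: total = 2389
  {Red, Blue}: total = 2391
  {Green, Violet}: total = 2488
  {Blue, Green}: total = 2509
  {Blue, Violet}: total = 2855
Best pair: {Amber, Violet} with total 1441.

{Amber, Violet}, total 1441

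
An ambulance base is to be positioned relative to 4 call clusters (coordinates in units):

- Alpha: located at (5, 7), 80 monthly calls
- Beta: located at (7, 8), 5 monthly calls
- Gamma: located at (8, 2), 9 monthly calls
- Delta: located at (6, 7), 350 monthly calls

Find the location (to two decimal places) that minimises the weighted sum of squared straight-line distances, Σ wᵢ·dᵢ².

The minimiser of Σwᵢ‖p−pᵢ‖² is the weighted centroid p* = (Σwᵢpᵢ)/(Σwᵢ).
Σwᵢ = 444.
Σwᵢxᵢ = 80·5 + 5·7 + 9·8 + 350·6 = 2607.
Σwᵢyᵢ = 80·7 + 5·8 + 9·2 + 350·7 = 3068.
x* = 2607/444 = 5.87, y* = 3068/444 = 6.91.

(5.87, 6.91)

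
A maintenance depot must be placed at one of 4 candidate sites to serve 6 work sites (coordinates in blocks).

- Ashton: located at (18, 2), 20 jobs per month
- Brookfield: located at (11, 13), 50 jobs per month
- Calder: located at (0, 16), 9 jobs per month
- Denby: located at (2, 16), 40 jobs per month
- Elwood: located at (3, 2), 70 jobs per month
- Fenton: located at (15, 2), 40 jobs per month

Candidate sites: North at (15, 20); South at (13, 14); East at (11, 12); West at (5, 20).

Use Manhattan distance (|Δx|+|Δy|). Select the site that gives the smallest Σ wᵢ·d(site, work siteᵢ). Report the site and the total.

East, total 2865 blocks

Total weighted distance at each candidate:
  North (15, 20): total = 4641
  South (13, 14): total = 3245
  East (11, 12): total = 2865
  West (5, 20): total = 4151
Minimum is at East with total 2865 blocks.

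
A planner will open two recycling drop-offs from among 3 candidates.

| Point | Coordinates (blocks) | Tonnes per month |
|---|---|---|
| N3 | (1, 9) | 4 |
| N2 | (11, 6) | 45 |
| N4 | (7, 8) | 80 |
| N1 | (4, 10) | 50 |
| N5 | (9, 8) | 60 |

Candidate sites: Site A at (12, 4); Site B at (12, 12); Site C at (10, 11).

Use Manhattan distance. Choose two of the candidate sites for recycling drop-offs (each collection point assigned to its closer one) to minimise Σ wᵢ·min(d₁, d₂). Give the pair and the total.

{Site A, Site C}, total 1249

Evaluate every pair (each demand assigned to the nearer of the two):
  {Site A, Site C}: total = 1249
  {Site B, Site C}: total = 1384
  {Site A, Site B}: total = 1831
Best pair: {Site A, Site C} with total 1249.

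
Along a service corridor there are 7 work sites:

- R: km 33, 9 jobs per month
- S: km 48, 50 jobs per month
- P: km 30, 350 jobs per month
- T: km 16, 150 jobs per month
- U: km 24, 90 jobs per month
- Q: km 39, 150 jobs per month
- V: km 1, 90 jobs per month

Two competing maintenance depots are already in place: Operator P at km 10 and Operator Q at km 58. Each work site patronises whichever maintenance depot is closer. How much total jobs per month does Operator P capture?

689

The indifferent point is the midpoint (10+58)/2 = 34; work sites left of it (closer to Operator P at 10) go to Operator P, those right go to Operator Q.
  V at 1 (w=90) → Operator P
  T at 16 (w=150) → Operator P
  U at 24 (w=90) → Operator P
  P at 30 (w=350) → Operator P
  R at 33 (w=9) → Operator P
  Q at 39 (w=150) → Operator Q
  S at 48 (w=50) → Operator Q
Operator P captures 689; Operator Q captures 200.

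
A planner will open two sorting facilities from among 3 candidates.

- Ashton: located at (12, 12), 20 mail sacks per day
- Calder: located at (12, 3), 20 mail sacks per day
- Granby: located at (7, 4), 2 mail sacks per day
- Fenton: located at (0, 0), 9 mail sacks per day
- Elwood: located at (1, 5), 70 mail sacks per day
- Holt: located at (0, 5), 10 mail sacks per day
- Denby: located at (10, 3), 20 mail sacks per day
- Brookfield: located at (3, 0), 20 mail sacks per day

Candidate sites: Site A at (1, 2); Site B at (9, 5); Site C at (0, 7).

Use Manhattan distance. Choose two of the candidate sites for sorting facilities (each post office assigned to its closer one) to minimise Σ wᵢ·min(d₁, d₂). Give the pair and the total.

Evaluate every pair (each demand assigned to the nearer of the two):
  {Site A, Site B}: total = 723
  {Site B, Site C}: total = 859
  {Site A, Site C}: total = 1133
Best pair: {Site A, Site B} with total 723.

{Site A, Site B}, total 723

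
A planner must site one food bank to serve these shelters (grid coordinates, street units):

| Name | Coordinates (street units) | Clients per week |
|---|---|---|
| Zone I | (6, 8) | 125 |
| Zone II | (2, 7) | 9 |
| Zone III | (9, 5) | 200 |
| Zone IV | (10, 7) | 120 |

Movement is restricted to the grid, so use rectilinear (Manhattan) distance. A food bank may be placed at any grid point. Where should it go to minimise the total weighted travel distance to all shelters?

Manhattan distance separates: Σwᵢ(|x−xᵢ|+|y−yᵢ|) = Σwᵢ|x−xᵢ| + Σwᵢ|y−yᵢ|, so x and y are optimised independently as 1-D weighted medians.
Total weight W = 454; half = 227.
x-coordinate, sorted with cumulative weight:
  x=2 (Zone II, w=9) cum 9
  x=6 (Zone I, w=125) cum 134
  x=9 (Zone III, w=200) cum 334  ← median
  x=10 (Zone IV, w=120) cum 454
⇒ x* = 9
y-coordinate, sorted with cumulative weight:
  y=5 (Zone III, w=200) cum 200
  y=7 (Zone II, w=9) cum 209
  y=7 (Zone IV, w=120) cum 329  ← median
  y=8 (Zone I, w=125) cum 454
⇒ y* = 7

(9, 7)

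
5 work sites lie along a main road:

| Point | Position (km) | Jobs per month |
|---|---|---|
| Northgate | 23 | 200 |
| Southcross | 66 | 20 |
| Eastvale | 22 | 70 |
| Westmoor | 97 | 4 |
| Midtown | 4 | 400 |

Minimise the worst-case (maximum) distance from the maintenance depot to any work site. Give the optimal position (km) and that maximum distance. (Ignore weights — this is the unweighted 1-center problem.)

The 1-center on a line is the midpoint of the two extreme points: leftmost at 4, rightmost at 97.
Optimal location = (4 + 97)/2 = 50.5; maximum distance = (97 − 4)/2 = 46.5.

location 50.5, max distance 46.5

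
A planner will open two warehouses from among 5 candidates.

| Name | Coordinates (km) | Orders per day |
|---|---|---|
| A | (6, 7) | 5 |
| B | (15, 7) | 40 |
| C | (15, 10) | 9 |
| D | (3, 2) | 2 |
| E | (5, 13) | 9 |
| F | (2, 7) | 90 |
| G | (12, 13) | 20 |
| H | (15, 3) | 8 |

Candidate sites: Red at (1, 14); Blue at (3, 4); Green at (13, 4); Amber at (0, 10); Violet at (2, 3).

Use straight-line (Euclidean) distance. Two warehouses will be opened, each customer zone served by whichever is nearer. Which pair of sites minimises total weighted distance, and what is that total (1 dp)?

Evaluate every pair (each demand assigned to the nearer of the two):
  {Blue, Green}: total = 792.9
  {Green, Amber}: total = 827.7
  {Green, Violet}: total = 885.2
  {Red, Green}: total = 1132.1
  {Red, Blue}: total = 1279.7
  {Blue, Amber}: total = 1321.5
  {Blue, Violet}: total = 1358.0
  {Red, Violet}: total = 1428.2
  {Amber, Violet}: total = 1436.4
  {Red, Amber}: total = 1508.5
Best pair: {Blue, Green} with total 792.9.

{Blue, Green}, total 792.9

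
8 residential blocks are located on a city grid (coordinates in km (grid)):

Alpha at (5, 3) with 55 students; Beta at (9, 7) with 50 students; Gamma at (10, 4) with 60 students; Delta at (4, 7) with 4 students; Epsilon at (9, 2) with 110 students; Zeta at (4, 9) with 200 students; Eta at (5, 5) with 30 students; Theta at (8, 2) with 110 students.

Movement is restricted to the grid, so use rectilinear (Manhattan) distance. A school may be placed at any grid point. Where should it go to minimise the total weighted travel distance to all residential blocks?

Manhattan distance separates: Σwᵢ(|x−xᵢ|+|y−yᵢ|) = Σwᵢ|x−xᵢ| + Σwᵢ|y−yᵢ|, so x and y are optimised independently as 1-D weighted medians.
Total weight W = 619; half = 309.5.
x-coordinate, sorted with cumulative weight:
  x=4 (Delta, w=4) cum 4
  x=4 (Zeta, w=200) cum 204
  x=5 (Alpha, w=55) cum 259
  x=5 (Eta, w=30) cum 289
  x=8 (Theta, w=110) cum 399  ← median
  x=9 (Beta, w=50) cum 449
  x=9 (Epsilon, w=110) cum 559
  x=10 (Gamma, w=60) cum 619
⇒ x* = 8
y-coordinate, sorted with cumulative weight:
  y=2 (Epsilon, w=110) cum 110
  y=2 (Theta, w=110) cum 220
  y=3 (Alpha, w=55) cum 275
  y=4 (Gamma, w=60) cum 335  ← median
  y=5 (Eta, w=30) cum 365
  y=7 (Beta, w=50) cum 415
  y=7 (Delta, w=4) cum 419
  y=9 (Zeta, w=200) cum 619
⇒ y* = 4

(8, 4)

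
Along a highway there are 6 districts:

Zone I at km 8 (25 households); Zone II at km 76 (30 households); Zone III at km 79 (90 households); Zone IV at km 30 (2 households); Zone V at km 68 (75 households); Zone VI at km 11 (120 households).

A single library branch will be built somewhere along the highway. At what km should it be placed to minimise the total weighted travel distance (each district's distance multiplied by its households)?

For a sum of weighted absolute distances on a line, the optimum is the weighted median (not the mean). Total weight W = 342; half-weight = 171.
Sort by position and accumulate weight:
  km 8 (Zone I, w=25) → cum 25
  km 11 (Zone VI, w=120) → cum 145
  km 30 (Zone IV, w=2) → cum 147
  km 68 (Zone V, w=75) → cum 222  ≥ 171 → median here
  km 76 (Zone II, w=30) → cum 252
  km 79 (Zone III, w=90) → cum 342
Optimal location: km 68.

x = 68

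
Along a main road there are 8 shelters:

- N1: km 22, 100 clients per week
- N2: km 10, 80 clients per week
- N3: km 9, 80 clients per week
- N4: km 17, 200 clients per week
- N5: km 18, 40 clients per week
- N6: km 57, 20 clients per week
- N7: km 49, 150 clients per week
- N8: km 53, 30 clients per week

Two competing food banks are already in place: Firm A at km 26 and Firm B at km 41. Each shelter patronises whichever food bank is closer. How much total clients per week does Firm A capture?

The indifferent point is the midpoint (26+41)/2 = 33.5; shelters left of it (closer to Firm A at 26) go to Firm A, those right go to Firm B.
  N3 at 9 (w=80) → Firm A
  N2 at 10 (w=80) → Firm A
  N4 at 17 (w=200) → Firm A
  N5 at 18 (w=40) → Firm A
  N1 at 22 (w=100) → Firm A
  N7 at 49 (w=150) → Firm B
  N8 at 53 (w=30) → Firm B
  N6 at 57 (w=20) → Firm B
Firm A captures 500; Firm B captures 200.

500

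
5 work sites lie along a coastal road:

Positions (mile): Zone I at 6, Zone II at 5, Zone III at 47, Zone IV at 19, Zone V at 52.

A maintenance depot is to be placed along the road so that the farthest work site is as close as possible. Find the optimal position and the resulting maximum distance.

The 1-center on a line is the midpoint of the two extreme points: leftmost at 5, rightmost at 52.
Optimal location = (5 + 52)/2 = 28.5; maximum distance = (52 − 5)/2 = 23.5.

location 28.5, max distance 23.5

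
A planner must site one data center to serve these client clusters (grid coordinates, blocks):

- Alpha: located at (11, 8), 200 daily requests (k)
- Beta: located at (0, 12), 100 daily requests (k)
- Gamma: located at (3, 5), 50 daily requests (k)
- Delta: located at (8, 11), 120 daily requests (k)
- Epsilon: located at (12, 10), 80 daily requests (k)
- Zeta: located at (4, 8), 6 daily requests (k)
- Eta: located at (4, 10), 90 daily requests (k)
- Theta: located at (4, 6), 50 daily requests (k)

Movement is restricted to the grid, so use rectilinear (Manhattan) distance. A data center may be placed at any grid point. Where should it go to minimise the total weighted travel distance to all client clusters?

Manhattan distance separates: Σwᵢ(|x−xᵢ|+|y−yᵢ|) = Σwᵢ|x−xᵢ| + Σwᵢ|y−yᵢ|, so x and y are optimised independently as 1-D weighted medians.
Total weight W = 696; half = 348.
x-coordinate, sorted with cumulative weight:
  x=0 (Beta, w=100) cum 100
  x=3 (Gamma, w=50) cum 150
  x=4 (Zeta, w=6) cum 156
  x=4 (Eta, w=90) cum 246
  x=4 (Theta, w=50) cum 296
  x=8 (Delta, w=120) cum 416  ← median
  x=11 (Alpha, w=200) cum 616
  x=12 (Epsilon, w=80) cum 696
⇒ x* = 8
y-coordinate, sorted with cumulative weight:
  y=5 (Gamma, w=50) cum 50
  y=6 (Theta, w=50) cum 100
  y=8 (Alpha, w=200) cum 300
  y=8 (Zeta, w=6) cum 306
  y=10 (Epsilon, w=80) cum 386  ← median
  y=10 (Eta, w=90) cum 476
  y=11 (Delta, w=120) cum 596
  y=12 (Beta, w=100) cum 696
⇒ y* = 10

(8, 10)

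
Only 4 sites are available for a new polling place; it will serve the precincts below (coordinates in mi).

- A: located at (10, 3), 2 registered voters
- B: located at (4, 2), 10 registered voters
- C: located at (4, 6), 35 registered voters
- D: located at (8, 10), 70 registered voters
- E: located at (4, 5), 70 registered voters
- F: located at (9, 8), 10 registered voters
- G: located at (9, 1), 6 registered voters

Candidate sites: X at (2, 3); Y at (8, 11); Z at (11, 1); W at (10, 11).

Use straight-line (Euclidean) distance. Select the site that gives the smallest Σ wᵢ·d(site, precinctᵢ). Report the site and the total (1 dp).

Total weighted distance at each candidate:
  X (2, 3): total = 1137.6
  Y (8, 11): total = 1005.8
  Z (11, 1): total = 1689.5
  W (10, 11): total = 1239.9
Minimum is at Y with total 1005.8 mi.

Y, total 1005.8 mi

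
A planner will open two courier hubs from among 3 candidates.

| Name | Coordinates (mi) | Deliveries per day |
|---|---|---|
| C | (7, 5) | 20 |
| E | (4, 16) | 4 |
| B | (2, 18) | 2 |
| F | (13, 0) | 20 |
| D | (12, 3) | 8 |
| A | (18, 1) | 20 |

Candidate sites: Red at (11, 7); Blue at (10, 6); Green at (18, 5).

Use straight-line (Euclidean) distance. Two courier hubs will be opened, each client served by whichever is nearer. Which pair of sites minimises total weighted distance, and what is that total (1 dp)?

Evaluate every pair (each demand assigned to the nearer of the two):
  {Blue, Green}: total = 381.7
  {Red, Green}: total = 417.9
  {Red, Blue}: total = 484.7
Best pair: {Blue, Green} with total 381.7.

{Blue, Green}, total 381.7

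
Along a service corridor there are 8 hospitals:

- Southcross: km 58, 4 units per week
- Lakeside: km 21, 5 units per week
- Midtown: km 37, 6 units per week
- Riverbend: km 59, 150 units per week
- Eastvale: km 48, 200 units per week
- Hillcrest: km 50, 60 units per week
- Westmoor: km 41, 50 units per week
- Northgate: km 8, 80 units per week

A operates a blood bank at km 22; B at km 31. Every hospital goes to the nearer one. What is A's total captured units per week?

The indifferent point is the midpoint (22+31)/2 = 26.5; hospitals left of it (closer to A at 22) go to A, those right go to B.
  Northgate at 8 (w=80) → A
  Lakeside at 21 (w=5) → A
  Midtown at 37 (w=6) → B
  Westmoor at 41 (w=50) → B
  Eastvale at 48 (w=200) → B
  Hillcrest at 50 (w=60) → B
  Southcross at 58 (w=4) → B
  Riverbend at 59 (w=150) → B
A captures 85; B captures 470.

85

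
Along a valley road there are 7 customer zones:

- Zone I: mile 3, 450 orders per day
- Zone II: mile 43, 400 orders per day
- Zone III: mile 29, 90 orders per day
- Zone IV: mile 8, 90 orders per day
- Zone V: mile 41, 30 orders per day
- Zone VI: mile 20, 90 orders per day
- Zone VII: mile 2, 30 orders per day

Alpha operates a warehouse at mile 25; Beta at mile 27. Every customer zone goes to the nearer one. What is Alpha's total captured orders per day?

660

The indifferent point is the midpoint (25+27)/2 = 26; customer zones left of it (closer to Alpha at 25) go to Alpha, those right go to Beta.
  Zone VII at 2 (w=30) → Alpha
  Zone I at 3 (w=450) → Alpha
  Zone IV at 8 (w=90) → Alpha
  Zone VI at 20 (w=90) → Alpha
  Zone III at 29 (w=90) → Beta
  Zone V at 41 (w=30) → Beta
  Zone II at 43 (w=400) → Beta
Alpha captures 660; Beta captures 520.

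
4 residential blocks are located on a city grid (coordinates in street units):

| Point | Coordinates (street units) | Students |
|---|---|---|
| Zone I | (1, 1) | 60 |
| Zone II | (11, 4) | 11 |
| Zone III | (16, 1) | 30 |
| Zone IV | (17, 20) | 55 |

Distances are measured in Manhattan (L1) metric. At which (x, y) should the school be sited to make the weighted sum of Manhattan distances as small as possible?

(16, 1)

Manhattan distance separates: Σwᵢ(|x−xᵢ|+|y−yᵢ|) = Σwᵢ|x−xᵢ| + Σwᵢ|y−yᵢ|, so x and y are optimised independently as 1-D weighted medians.
Total weight W = 156; half = 78.
x-coordinate, sorted with cumulative weight:
  x=1 (Zone I, w=60) cum 60
  x=11 (Zone II, w=11) cum 71
  x=16 (Zone III, w=30) cum 101  ← median
  x=17 (Zone IV, w=55) cum 156
⇒ x* = 16
y-coordinate, sorted with cumulative weight:
  y=1 (Zone I, w=60) cum 60
  y=1 (Zone III, w=30) cum 90  ← median
  y=4 (Zone II, w=11) cum 101
  y=20 (Zone IV, w=55) cum 156
⇒ y* = 1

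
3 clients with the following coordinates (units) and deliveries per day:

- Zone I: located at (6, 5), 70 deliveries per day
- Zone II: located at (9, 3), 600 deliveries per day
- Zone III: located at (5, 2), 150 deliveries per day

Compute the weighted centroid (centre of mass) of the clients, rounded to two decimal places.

(8.01, 2.99)

The minimiser of Σwᵢ‖p−pᵢ‖² is the weighted centroid p* = (Σwᵢpᵢ)/(Σwᵢ).
Σwᵢ = 820.
Σwᵢxᵢ = 70·6 + 600·9 + 150·5 = 6570.
Σwᵢyᵢ = 70·5 + 600·3 + 150·2 = 2450.
x* = 6570/820 = 8.01, y* = 2450/820 = 2.99.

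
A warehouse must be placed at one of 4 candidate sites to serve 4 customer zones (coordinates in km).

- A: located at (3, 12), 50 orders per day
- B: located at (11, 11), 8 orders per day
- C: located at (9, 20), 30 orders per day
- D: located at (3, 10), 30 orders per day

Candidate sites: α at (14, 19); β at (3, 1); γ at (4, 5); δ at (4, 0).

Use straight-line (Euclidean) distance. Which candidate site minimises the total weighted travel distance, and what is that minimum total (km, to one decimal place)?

γ, total 1054.6 km

Total weighted distance at each candidate:
  α (14, 19): total = 1299.6
  β (3, 1): total = 1520.2
  γ (4, 5): total = 1054.6
  δ (4, 0): total = 1626.3
Minimum is at γ with total 1054.6 km.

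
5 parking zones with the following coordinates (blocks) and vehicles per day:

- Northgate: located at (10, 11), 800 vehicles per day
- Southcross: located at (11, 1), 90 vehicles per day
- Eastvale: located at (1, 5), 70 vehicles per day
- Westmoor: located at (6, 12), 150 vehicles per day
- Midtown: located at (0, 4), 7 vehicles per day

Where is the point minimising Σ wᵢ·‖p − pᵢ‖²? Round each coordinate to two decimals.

The minimiser of Σwᵢ‖p−pᵢ‖² is the weighted centroid p* = (Σwᵢpᵢ)/(Σwᵢ).
Σwᵢ = 1117.
Σwᵢxᵢ = 800·10 + 90·11 + 70·1 + 150·6 + 7·0 = 9960.
Σwᵢyᵢ = 800·11 + 90·1 + 70·5 + 150·12 + 7·4 = 11068.
x* = 9960/1117 = 8.92, y* = 11068/1117 = 9.91.

(8.92, 9.91)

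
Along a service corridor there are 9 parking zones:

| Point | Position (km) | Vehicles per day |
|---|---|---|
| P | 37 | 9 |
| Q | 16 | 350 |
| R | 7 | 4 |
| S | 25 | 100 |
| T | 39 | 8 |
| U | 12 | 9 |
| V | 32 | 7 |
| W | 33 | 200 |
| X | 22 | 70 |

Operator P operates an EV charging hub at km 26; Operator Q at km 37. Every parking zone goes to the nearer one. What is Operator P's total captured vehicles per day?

The indifferent point is the midpoint (26+37)/2 = 31.5; parking zones left of it (closer to Operator P at 26) go to Operator P, those right go to Operator Q.
  R at 7 (w=4) → Operator P
  U at 12 (w=9) → Operator P
  Q at 16 (w=350) → Operator P
  X at 22 (w=70) → Operator P
  S at 25 (w=100) → Operator P
  V at 32 (w=7) → Operator Q
  W at 33 (w=200) → Operator Q
  P at 37 (w=9) → Operator Q
  T at 39 (w=8) → Operator Q
Operator P captures 533; Operator Q captures 224.

533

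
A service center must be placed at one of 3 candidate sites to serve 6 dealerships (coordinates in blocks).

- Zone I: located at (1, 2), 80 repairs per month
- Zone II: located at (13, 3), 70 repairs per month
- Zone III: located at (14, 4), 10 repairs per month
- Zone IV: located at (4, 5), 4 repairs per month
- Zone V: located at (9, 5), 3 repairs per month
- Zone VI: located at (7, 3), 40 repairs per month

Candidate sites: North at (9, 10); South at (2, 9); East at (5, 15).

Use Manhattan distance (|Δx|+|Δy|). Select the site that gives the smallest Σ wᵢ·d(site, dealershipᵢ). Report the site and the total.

South, total 2497 blocks

Total weighted distance at each candidate:
  North (9, 10): total = 2575
  South (2, 9): total = 2497
  East (5, 15): total = 3606
Minimum is at South with total 2497 blocks.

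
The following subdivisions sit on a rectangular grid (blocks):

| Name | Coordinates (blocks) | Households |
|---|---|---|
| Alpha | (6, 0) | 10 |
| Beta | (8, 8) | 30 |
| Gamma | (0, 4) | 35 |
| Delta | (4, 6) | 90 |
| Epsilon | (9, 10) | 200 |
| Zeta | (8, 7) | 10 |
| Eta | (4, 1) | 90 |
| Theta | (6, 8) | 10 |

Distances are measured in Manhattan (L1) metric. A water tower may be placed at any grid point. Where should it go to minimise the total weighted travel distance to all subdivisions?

(8, 8)

Manhattan distance separates: Σwᵢ(|x−xᵢ|+|y−yᵢ|) = Σwᵢ|x−xᵢ| + Σwᵢ|y−yᵢ|, so x and y are optimised independently as 1-D weighted medians.
Total weight W = 475; half = 237.5.
x-coordinate, sorted with cumulative weight:
  x=0 (Gamma, w=35) cum 35
  x=4 (Delta, w=90) cum 125
  x=4 (Eta, w=90) cum 215
  x=6 (Alpha, w=10) cum 225
  x=6 (Theta, w=10) cum 235
  x=8 (Beta, w=30) cum 265  ← median
  x=8 (Zeta, w=10) cum 275
  x=9 (Epsilon, w=200) cum 475
⇒ x* = 8
y-coordinate, sorted with cumulative weight:
  y=0 (Alpha, w=10) cum 10
  y=1 (Eta, w=90) cum 100
  y=4 (Gamma, w=35) cum 135
  y=6 (Delta, w=90) cum 225
  y=7 (Zeta, w=10) cum 235
  y=8 (Beta, w=30) cum 265  ← median
  y=8 (Theta, w=10) cum 275
  y=10 (Epsilon, w=200) cum 475
⇒ y* = 8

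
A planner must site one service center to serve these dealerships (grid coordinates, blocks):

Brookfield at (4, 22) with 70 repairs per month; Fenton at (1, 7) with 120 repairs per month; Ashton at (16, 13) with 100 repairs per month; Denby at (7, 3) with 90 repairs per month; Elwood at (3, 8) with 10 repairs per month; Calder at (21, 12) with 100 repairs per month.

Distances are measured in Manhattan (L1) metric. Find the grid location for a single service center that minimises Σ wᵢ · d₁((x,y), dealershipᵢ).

(7, 12)

Manhattan distance separates: Σwᵢ(|x−xᵢ|+|y−yᵢ|) = Σwᵢ|x−xᵢ| + Σwᵢ|y−yᵢ|, so x and y are optimised independently as 1-D weighted medians.
Total weight W = 490; half = 245.
x-coordinate, sorted with cumulative weight:
  x=1 (Fenton, w=120) cum 120
  x=3 (Elwood, w=10) cum 130
  x=4 (Brookfield, w=70) cum 200
  x=7 (Denby, w=90) cum 290  ← median
  x=16 (Ashton, w=100) cum 390
  x=21 (Calder, w=100) cum 490
⇒ x* = 7
y-coordinate, sorted with cumulative weight:
  y=3 (Denby, w=90) cum 90
  y=7 (Fenton, w=120) cum 210
  y=8 (Elwood, w=10) cum 220
  y=12 (Calder, w=100) cum 320  ← median
  y=13 (Ashton, w=100) cum 420
  y=22 (Brookfield, w=70) cum 490
⇒ y* = 12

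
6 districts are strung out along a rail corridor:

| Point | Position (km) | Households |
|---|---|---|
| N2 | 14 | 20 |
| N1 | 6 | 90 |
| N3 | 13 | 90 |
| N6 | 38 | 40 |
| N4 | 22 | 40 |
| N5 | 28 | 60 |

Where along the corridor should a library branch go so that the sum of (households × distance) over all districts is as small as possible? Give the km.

For a sum of weighted absolute distances on a line, the optimum is the weighted median (not the mean). Total weight W = 340; half-weight = 170.
Sort by position and accumulate weight:
  km 6 (N1, w=90) → cum 90
  km 13 (N3, w=90) → cum 180  ≥ 170 → median here
  km 14 (N2, w=20) → cum 200
  km 22 (N4, w=40) → cum 240
  km 28 (N5, w=60) → cum 300
  km 38 (N6, w=40) → cum 340
Optimal location: km 13.

x = 13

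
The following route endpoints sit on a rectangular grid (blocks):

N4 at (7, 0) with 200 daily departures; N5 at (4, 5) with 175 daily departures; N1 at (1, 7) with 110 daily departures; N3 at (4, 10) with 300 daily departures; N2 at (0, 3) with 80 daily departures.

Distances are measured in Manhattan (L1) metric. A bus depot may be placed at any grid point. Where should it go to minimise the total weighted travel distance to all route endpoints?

Manhattan distance separates: Σwᵢ(|x−xᵢ|+|y−yᵢ|) = Σwᵢ|x−xᵢ| + Σwᵢ|y−yᵢ|, so x and y are optimised independently as 1-D weighted medians.
Total weight W = 865; half = 432.5.
x-coordinate, sorted with cumulative weight:
  x=0 (N2, w=80) cum 80
  x=1 (N1, w=110) cum 190
  x=4 (N5, w=175) cum 365
  x=4 (N3, w=300) cum 665  ← median
  x=7 (N4, w=200) cum 865
⇒ x* = 4
y-coordinate, sorted with cumulative weight:
  y=0 (N4, w=200) cum 200
  y=3 (N2, w=80) cum 280
  y=5 (N5, w=175) cum 455  ← median
  y=7 (N1, w=110) cum 565
  y=10 (N3, w=300) cum 865
⇒ y* = 5

(4, 5)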